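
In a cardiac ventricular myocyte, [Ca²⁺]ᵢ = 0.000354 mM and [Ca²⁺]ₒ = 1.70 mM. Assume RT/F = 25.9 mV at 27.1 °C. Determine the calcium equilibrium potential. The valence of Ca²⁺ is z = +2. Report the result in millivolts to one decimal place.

E = (25.9/z) · ln([Ca²⁺]_out/[Ca²⁺]_in) with z = +2.
= (25.9/2) · ln(1.70/0.000354) = 12.95 · ln(4802)
= 12.95 · (8.4768) = 109.78 mV

109.8 mV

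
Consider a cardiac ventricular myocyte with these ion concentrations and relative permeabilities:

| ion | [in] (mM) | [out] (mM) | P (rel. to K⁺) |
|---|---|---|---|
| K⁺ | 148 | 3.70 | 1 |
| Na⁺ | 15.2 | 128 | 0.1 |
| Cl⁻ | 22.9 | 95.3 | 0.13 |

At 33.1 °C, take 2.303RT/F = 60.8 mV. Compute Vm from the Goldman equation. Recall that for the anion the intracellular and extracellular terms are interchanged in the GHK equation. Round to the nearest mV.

-56 mV

Vm = 60.8 · log₁₀[(Σ P·[cation]ₒ + Σ P·[anion]ᵢ) / (Σ P·[cation]ᵢ + Σ P·[anion]ₒ)]
Numerator = 1×3.70 + 0.1×128 + 0.13×22.9 = 19.48
Denominator = 1×148 + 0.1×15.2 + 0.13×95.3 = 161.9
Vm = 60.8 · log₁₀(0.1203) = 60.8 × (-0.9197) = -55.92 mV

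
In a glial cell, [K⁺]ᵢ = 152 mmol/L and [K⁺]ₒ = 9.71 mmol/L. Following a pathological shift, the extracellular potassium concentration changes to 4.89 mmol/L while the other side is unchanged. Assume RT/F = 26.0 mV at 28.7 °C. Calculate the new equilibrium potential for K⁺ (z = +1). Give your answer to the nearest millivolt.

After the shift: [K⁺]_out = 4.89, [K⁺]_in = 152 mmol/L.
E_new = (26.0/1)·ln(4.89/152) = 26.00 · (-3.4367) = -89.35 mV

-89 mV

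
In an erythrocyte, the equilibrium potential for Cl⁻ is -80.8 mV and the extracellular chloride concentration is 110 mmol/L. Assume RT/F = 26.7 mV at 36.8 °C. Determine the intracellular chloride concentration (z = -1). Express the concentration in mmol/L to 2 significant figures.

5.3 mmol/L

Nernst: E = (26.7/-1) · ln([out]/[in]), so ln([out]/[in]) = -80.8 × -1 / 26.7 = 3.0262.
[out]/[in] = e^(3.0262) = 20.62.
[in] = 110 / 20.62 = 5.335 mmol/L.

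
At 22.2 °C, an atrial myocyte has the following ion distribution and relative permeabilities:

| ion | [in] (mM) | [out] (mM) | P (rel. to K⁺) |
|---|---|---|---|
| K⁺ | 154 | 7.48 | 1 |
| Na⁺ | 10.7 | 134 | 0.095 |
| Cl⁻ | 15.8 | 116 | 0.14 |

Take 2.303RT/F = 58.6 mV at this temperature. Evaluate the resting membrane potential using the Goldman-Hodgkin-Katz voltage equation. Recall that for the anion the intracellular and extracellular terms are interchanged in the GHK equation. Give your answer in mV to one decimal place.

Vm = 58.6 · log₁₀[(Σ P·[cation]ₒ + Σ P·[anion]ᵢ) / (Σ P·[cation]ᵢ + Σ P·[anion]ₒ)]
Numerator = 1×7.48 + 0.095×134 + 0.14×15.8 = 22.42
Denominator = 1×154 + 0.095×10.7 + 0.14×116 = 171.3
Vm = 58.6 · log₁₀(0.13093) = 58.6 × (-0.8830) = -51.74 mV

-51.7 mV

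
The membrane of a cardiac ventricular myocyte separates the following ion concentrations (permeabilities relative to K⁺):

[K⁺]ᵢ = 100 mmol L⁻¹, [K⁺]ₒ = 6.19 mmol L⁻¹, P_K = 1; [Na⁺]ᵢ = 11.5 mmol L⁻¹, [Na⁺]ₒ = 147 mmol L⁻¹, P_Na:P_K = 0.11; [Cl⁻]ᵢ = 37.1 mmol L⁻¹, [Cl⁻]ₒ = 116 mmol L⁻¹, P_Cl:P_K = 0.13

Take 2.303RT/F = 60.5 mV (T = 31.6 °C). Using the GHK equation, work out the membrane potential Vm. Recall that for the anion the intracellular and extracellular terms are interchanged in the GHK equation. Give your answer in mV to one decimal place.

-38.2 mV

Vm = 60.5 · log₁₀[(Σ P·[cation]ₒ + Σ P·[anion]ᵢ) / (Σ P·[cation]ᵢ + Σ P·[anion]ₒ)]
Numerator = 1×6.19 + 0.11×147 + 0.13×37.1 = 27.18
Denominator = 1×100 + 0.11×11.5 + 0.13×116 = 116.3
Vm = 60.5 · log₁₀(0.23364) = 60.5 × (-0.6315) = -38.20 mV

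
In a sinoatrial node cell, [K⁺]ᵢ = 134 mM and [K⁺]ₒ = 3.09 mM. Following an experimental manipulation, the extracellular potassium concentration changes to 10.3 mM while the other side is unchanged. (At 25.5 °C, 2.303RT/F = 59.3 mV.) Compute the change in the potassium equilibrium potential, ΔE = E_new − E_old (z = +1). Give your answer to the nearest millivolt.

31 mV

E_old = (59.3/1)·log₁₀(3.09/134) = -97.08 mV
E_new = (59.3/1)·log₁₀(10.3/134) = -66.08 mV
ΔE = -66.08 − (-97.08) = 31.01 mV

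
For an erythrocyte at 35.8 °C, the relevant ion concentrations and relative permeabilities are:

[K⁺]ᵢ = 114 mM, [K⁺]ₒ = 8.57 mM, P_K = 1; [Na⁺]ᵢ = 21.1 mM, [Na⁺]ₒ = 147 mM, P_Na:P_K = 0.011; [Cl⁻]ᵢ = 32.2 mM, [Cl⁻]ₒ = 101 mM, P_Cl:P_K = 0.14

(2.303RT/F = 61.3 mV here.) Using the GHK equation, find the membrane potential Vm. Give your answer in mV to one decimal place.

Vm = 61.3 · log₁₀[(Σ P·[cation]ₒ + Σ P·[anion]ᵢ) / (Σ P·[cation]ᵢ + Σ P·[anion]ₒ)]
Numerator = 1×8.57 + 0.011×147 + 0.14×32.2 = 14.7
Denominator = 1×114 + 0.011×21.1 + 0.14×101 = 128.4
Vm = 61.3 · log₁₀(0.11447) = 61.3 × (-0.9413) = -57.70 mV

-57.7 mV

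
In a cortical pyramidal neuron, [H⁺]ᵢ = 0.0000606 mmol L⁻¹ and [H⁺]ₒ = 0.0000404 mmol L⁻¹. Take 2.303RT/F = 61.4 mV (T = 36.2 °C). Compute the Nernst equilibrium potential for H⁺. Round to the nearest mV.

-11 mV

E = (61.4/z) · log₁₀([H⁺]_out/[H⁺]_in) with z = +1.
= (61.4/1) · log₁₀(0.0000404/0.0000606) = 61.40 · log₁₀(0.6667)
= 61.40 · (-0.1761) = -10.81 mV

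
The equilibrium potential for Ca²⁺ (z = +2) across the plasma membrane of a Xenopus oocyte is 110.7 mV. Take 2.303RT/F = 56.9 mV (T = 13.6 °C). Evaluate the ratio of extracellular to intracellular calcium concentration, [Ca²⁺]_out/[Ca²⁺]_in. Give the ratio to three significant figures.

7780

log₁₀([out]/[in]) = E·z/(56.9) = 110.7 × 2 / 56.9 = 3.8910
[out]/[in] = 10^(3.8910) = 7781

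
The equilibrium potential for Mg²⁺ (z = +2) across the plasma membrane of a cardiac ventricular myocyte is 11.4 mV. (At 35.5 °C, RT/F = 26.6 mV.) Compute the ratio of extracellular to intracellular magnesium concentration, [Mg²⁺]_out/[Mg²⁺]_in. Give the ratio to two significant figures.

ln([out]/[in]) = E·z/(26.6) = 11.4 × 2 / 26.6 = 0.8571
[out]/[in] = e^(0.8571) = 2.356

2.4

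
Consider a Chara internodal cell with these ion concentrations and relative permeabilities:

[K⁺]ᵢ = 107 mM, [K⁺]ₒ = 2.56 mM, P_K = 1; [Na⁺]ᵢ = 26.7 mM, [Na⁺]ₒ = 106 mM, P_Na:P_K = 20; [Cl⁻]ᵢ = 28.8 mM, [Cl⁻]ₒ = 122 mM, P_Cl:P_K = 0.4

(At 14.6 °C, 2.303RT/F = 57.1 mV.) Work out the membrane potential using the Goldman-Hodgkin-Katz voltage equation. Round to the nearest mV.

28 mV

Vm = 57.1 · log₁₀[(Σ P·[cation]ₒ + Σ P·[anion]ᵢ) / (Σ P·[cation]ᵢ + Σ P·[anion]ₒ)]
Numerator = 1×2.56 + 20×106 + 0.4×28.8 = 2134
Denominator = 1×107 + 20×26.7 + 0.4×122 = 689.8
Vm = 57.1 · log₁₀(3.0938) = 57.1 × (0.4905) = 28.01 mV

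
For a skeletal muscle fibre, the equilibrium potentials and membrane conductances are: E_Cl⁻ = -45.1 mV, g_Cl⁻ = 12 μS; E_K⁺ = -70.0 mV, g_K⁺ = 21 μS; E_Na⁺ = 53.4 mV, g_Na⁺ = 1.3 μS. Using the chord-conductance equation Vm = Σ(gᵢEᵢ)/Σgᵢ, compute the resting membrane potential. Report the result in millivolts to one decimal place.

Σ gᵢEᵢ = 12·(-45.1) + 21·(-70.0) + 1.3·(53.4) = -1941.78
Σ gᵢ = 12 + 21 + 1.3 = 34.3
Vm = -1941.78 / 34.3 = -56.61 mV

-56.6 mV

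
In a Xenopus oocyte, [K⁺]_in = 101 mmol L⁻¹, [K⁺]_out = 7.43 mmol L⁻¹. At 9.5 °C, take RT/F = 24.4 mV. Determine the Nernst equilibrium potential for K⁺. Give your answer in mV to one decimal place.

E = (24.4/z) · ln([K⁺]_out/[K⁺]_in) with z = +1.
= (24.4/1) · ln(7.43/101) = 24.40 · ln(0.07356)
= 24.40 · (-2.6096) = -63.67 mV

-63.7 mV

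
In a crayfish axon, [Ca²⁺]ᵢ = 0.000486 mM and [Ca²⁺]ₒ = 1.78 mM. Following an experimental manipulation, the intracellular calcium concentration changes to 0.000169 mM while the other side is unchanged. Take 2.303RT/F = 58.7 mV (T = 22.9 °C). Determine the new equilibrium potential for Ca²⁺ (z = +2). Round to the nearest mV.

118 mV

After the shift: [Ca²⁺]_out = 1.78, [Ca²⁺]_in = 0.000169 mM.
E_new = (58.7/2)·log₁₀(1.78/0.000169) = 29.35 · (4.0225) = 118.06 mV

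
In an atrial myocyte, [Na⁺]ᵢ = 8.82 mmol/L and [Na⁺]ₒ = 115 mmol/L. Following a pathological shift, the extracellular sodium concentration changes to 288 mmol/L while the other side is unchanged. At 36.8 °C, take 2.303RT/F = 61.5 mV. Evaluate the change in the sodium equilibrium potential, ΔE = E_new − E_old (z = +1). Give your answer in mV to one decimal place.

24.5 mV

E_old = (61.5/1)·log₁₀(115/8.82) = 68.59 mV
E_new = (61.5/1)·log₁₀(288/8.82) = 93.11 mV
ΔE = 93.11 − (68.59) = 24.52 mV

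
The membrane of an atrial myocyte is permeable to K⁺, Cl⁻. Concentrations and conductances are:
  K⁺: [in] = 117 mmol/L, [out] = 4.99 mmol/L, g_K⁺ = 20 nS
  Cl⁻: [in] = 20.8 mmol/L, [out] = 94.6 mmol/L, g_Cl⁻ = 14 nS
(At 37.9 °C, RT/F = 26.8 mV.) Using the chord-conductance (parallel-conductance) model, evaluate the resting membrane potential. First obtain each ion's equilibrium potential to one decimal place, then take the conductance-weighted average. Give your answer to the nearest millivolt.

E_K⁺ = (26.8/1)·ln(4.99/117) = -84.5 mV
E_Cl⁻ = (26.8/-1)·ln(94.6/20.8) = -40.6 mV
Vm = (Σ gᵢEᵢ)/(Σ gᵢ) = (20·-84.5 + 14·-40.6) / (20 + 14)
= -2258.40 / 34 = -66.42 mV

-66 mV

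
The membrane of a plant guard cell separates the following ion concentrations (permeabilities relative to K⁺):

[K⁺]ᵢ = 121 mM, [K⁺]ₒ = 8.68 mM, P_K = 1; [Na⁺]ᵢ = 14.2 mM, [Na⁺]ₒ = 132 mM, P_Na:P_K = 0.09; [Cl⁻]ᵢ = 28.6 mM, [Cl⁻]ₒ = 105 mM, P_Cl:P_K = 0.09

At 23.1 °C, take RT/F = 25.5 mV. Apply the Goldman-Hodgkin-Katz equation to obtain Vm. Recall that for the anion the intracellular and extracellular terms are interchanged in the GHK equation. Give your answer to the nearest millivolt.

-44 mV

Vm = 25.5 · ln[(Σ P·[cation]ₒ + Σ P·[anion]ᵢ) / (Σ P·[cation]ᵢ + Σ P·[anion]ₒ)]
Numerator = 1×8.68 + 0.09×132 + 0.09×28.6 = 23.13
Denominator = 1×121 + 0.09×14.2 + 0.09×105 = 131.7
Vm = 25.5 · ln(0.17562) = 25.5 × (-1.7394) = -44.36 mV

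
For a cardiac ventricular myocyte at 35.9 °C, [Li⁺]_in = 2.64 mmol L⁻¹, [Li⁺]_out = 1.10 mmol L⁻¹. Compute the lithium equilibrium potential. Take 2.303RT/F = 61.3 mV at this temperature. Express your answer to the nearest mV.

E = (61.3/z) · log₁₀([Li⁺]_out/[Li⁺]_in) with z = +1.
= (61.3/1) · log₁₀(1.10/2.64) = 61.30 · log₁₀(0.4167)
= 61.30 · (-0.3802) = -23.31 mV

-23 mV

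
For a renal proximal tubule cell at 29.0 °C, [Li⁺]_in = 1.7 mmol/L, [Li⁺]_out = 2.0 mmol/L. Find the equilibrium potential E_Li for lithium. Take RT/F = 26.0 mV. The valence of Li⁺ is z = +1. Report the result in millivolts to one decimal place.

E = (26.0/z) · ln([Li⁺]_out/[Li⁺]_in) with z = +1.
= (26.0/1) · ln(2.0/1.7) = 26.00 · ln(1.176)
= 26.00 · (0.1625) = 4.23 mV

4.2 mV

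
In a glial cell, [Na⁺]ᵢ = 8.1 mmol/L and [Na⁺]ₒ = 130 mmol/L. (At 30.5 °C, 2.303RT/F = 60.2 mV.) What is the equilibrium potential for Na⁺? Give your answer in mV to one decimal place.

E = (60.2/z) · log₁₀([Na⁺]_out/[Na⁺]_in) with z = +1.
= (60.2/1) · log₁₀(130/8.1) = 60.20 · log₁₀(16.05)
= 60.20 · (1.2055) = 72.57 mV

72.6 mV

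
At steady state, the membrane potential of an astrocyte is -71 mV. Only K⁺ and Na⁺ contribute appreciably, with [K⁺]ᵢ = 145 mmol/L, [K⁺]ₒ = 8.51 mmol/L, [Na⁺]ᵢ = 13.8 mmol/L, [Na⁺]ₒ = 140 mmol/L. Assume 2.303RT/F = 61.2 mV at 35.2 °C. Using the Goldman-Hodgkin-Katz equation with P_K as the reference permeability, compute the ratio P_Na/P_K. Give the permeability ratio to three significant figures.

0.0109

Let α = P_Na/P_K. GHK: Vm = 61.2·log₁₀[(Kₒ + α·Naₒ)/(Kᵢ + α·Naᵢ)].
10^(Vm/61.2) = 10^(-71.0/61.2) = 0.069162
So 0.069162·(Kᵢ + α·Naᵢ) = Kₒ + α·Naₒ → α = (0.069162·145.0 − 8.51) / (140.0 − 0.069162·13.8)
α = (10.03 − 8.51) / (140.0 − 0.9544) = 1.519/139 = 0.01092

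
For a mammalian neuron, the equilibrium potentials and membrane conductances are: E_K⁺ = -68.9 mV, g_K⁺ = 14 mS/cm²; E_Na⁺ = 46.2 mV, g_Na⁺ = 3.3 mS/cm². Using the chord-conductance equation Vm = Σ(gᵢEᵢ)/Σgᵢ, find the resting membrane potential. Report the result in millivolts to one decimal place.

-46.9 mV

Σ gᵢEᵢ = 14·(-68.9) + 3.3·(46.2) = -812.14
Σ gᵢ = 14 + 3.3 = 17.3
Vm = -812.14 / 17.3 = -46.94 mV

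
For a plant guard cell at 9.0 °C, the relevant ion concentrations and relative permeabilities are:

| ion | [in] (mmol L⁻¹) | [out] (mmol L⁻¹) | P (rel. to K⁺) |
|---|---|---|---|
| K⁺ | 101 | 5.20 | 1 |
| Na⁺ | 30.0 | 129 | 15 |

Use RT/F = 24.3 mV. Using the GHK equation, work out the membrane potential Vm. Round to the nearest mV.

Vm = 24.3 · ln[(Σ P·[cation]ₒ + Σ P·[anion]ᵢ) / (Σ P·[cation]ᵢ + Σ P·[anion]ₒ)]
Numerator = 1×5.20 + 15×129 = 1940
Denominator = 1×101 + 15×30.0 = 551
Vm = 24.3 · ln(3.5212) = 24.3 × (1.2588) = 30.59 mV

31 mV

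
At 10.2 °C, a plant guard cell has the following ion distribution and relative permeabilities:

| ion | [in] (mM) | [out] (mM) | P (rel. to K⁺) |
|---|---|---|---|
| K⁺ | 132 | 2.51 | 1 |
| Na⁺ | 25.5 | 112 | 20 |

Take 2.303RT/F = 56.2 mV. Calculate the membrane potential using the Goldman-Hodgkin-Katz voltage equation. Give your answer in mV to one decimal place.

30.5 mV

Vm = 56.2 · log₁₀[(Σ P·[cation]ₒ + Σ P·[anion]ᵢ) / (Σ P·[cation]ᵢ + Σ P·[anion]ₒ)]
Numerator = 1×2.51 + 20×112 = 2243
Denominator = 1×132 + 20×25.5 = 642
Vm = 56.2 · log₁₀(3.493) = 56.2 × (0.5432) = 30.53 mV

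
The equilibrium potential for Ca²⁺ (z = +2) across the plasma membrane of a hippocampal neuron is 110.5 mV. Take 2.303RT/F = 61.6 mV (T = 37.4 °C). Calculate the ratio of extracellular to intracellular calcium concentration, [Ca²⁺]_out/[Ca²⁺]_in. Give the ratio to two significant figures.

3900

log₁₀([out]/[in]) = E·z/(61.6) = 110.5 × 2 / 61.6 = 3.5877
[out]/[in] = 10^(3.5877) = 3870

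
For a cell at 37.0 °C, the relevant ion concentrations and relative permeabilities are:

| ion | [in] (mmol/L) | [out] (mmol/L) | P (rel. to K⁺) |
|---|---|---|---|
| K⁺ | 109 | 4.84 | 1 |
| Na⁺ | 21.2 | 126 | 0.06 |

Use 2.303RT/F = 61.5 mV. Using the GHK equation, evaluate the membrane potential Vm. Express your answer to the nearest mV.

-58 mV

Vm = 61.5 · log₁₀[(Σ P·[cation]ₒ + Σ P·[anion]ᵢ) / (Σ P·[cation]ᵢ + Σ P·[anion]ₒ)]
Numerator = 1×4.84 + 0.06×126 = 12.4
Denominator = 1×109 + 0.06×21.2 = 110.3
Vm = 61.5 · log₁₀(0.11245) = 61.5 × (-0.9490) = -58.37 mV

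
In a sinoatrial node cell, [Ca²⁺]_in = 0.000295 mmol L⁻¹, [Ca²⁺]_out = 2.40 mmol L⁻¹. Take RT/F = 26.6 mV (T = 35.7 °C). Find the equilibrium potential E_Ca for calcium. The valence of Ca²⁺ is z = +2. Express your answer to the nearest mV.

E = (26.6/z) · ln([Ca²⁺]_out/[Ca²⁺]_in) with z = +2.
= (26.6/2) · ln(2.40/0.000295) = 13.30 · ln(8136)
= 13.30 · (9.0040) = 119.75 mV

120 mV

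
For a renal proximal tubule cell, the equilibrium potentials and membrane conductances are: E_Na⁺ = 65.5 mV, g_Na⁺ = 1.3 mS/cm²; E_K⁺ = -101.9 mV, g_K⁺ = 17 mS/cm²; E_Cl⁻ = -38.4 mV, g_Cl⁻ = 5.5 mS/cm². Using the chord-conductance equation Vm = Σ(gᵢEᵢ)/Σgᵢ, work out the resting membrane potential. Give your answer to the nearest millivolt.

Σ gᵢEᵢ = 1.3·(65.5) + 17·(-101.9) + 5.5·(-38.4) = -1858.35
Σ gᵢ = 1.3 + 17 + 5.5 = 23.8
Vm = -1858.35 / 23.8 = -78.08 mV

-78 mV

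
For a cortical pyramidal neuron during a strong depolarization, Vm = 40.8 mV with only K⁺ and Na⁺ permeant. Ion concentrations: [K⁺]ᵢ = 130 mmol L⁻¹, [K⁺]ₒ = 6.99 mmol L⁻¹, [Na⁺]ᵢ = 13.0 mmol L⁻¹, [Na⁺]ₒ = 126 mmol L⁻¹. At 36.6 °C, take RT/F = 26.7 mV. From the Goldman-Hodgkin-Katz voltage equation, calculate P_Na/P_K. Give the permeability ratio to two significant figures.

9.0

Let α = P_Na/P_K. GHK: Vm = 26.7·ln[(Kₒ + α·Naₒ)/(Kᵢ + α·Naᵢ)].
e^(Vm/26.7) = e^(40.8/26.7) = 4.6094
So 4.6094·(Kᵢ + α·Naᵢ) = Kₒ + α·Naₒ → α = (4.6094·130.0 − 6.99) / (126.0 − 4.6094·13.0)
α = (599.2 − 6.99) / (126.0 − 59.92) = 592.2/66.08 = 8.963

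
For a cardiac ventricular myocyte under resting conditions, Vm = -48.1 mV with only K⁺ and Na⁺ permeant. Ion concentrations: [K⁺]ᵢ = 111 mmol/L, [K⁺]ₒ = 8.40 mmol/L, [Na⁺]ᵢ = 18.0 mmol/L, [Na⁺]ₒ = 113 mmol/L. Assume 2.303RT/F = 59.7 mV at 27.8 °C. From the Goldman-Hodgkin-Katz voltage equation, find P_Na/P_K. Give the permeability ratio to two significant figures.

Let α = P_Na/P_K. GHK: Vm = 59.7·log₁₀[(Kₒ + α·Naₒ)/(Kᵢ + α·Naᵢ)].
10^(Vm/59.7) = 10^(-48.1/59.7) = 0.15642
So 0.15642·(Kᵢ + α·Naᵢ) = Kₒ + α·Naₒ → α = (0.15642·111.0 − 8.4) / (113.0 − 0.15642·18.0)
α = (17.36 − 8.4) / (113.0 − 2.816) = 8.963/110.2 = 0.08135

0.081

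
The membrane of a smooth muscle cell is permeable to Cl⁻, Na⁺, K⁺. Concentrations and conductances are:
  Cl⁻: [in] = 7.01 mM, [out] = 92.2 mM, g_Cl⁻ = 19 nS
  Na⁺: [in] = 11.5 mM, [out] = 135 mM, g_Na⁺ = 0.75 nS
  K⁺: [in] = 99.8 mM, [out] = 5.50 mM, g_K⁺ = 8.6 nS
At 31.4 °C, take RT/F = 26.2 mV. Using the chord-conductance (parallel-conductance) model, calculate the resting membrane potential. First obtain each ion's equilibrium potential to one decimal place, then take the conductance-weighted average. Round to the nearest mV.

-67 mV

E_Cl⁻ = (26.2/-1)·ln(92.2/7.01) = -67.5 mV
E_Na⁺ = (26.2/1)·ln(135/11.5) = 64.5 mV
E_K⁺ = (26.2/1)·ln(5.50/99.8) = -75.9 mV
Vm = (Σ gᵢEᵢ)/(Σ gᵢ) = (19·-67.5 + 0.75·64.5 + 8.6·-75.9) / (19 + 0.75 + 8.6)
= -1886.87 / 28.35 = -66.56 mV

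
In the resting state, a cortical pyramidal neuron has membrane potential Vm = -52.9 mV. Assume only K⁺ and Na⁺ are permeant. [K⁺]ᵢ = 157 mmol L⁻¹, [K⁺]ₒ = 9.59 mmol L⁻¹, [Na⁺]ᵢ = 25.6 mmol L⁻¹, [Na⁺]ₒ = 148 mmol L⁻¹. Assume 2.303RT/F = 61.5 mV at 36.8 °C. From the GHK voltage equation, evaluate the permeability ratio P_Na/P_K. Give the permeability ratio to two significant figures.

Let α = P_Na/P_K. GHK: Vm = 61.5·log₁₀[(Kₒ + α·Naₒ)/(Kᵢ + α·Naᵢ)].
10^(Vm/61.5) = 10^(-52.9/61.5) = 0.13799
So 0.13799·(Kᵢ + α·Naᵢ) = Kₒ + α·Naₒ → α = (0.13799·157.0 − 9.59) / (148.0 − 0.13799·25.6)
α = (21.66 − 9.59) / (148.0 − 3.532) = 12.07/144.5 = 0.08358

0.084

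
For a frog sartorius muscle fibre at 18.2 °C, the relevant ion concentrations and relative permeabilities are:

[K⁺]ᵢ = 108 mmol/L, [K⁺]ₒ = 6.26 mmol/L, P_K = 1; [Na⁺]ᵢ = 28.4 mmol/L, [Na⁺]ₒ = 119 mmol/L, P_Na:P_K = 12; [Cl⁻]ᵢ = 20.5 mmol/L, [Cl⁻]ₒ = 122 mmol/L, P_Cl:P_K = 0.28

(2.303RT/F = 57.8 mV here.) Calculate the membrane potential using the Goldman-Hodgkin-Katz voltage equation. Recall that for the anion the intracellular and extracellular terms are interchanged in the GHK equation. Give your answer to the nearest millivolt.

Vm = 57.8 · log₁₀[(Σ P·[cation]ₒ + Σ P·[anion]ᵢ) / (Σ P·[cation]ᵢ + Σ P·[anion]ₒ)]
Numerator = 1×6.26 + 12×119 + 0.28×20.5 = 1440
Denominator = 1×108 + 12×28.4 + 0.28×122 = 483
Vm = 57.8 · log₁₀(2.9816) = 57.8 × (0.4745) = 27.42 mV

27 mV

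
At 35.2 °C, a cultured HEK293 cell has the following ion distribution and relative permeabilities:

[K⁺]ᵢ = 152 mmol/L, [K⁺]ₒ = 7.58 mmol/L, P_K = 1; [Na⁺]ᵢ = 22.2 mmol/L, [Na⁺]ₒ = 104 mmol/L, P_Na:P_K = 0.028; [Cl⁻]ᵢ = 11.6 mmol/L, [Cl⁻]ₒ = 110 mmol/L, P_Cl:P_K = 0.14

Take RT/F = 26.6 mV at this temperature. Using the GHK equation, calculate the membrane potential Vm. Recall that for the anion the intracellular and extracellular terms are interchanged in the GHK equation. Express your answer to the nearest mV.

-70 mV

Vm = 26.6 · ln[(Σ P·[cation]ₒ + Σ P·[anion]ᵢ) / (Σ P·[cation]ᵢ + Σ P·[anion]ₒ)]
Numerator = 1×7.58 + 0.028×104 + 0.14×11.6 = 12.12
Denominator = 1×152 + 0.028×22.2 + 0.14×110 = 168
Vm = 26.6 · ln(0.07211) = 26.6 × (-2.6296) = -69.95 mV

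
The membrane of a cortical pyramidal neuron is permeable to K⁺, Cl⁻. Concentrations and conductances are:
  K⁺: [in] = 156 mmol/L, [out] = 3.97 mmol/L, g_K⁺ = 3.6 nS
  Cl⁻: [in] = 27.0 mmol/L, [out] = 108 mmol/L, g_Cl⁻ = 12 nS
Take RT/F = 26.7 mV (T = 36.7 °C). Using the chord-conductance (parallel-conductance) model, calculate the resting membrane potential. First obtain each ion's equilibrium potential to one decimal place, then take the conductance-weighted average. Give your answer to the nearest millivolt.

E_K⁺ = (26.7/1)·ln(3.97/156) = -98.0 mV
E_Cl⁻ = (26.7/-1)·ln(108/27.0) = -37.0 mV
Vm = (Σ gᵢEᵢ)/(Σ gᵢ) = (3.6·-98.0 + 12·-37.0) / (3.6 + 12)
= -796.80 / 15.6 = -51.08 mV

-51 mV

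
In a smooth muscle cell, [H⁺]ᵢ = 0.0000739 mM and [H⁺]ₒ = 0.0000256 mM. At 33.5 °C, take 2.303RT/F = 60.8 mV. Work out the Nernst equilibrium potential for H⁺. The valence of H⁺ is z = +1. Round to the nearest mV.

E = (60.8/z) · log₁₀([H⁺]_out/[H⁺]_in) with z = +1.
= (60.8/1) · log₁₀(0.0000256/0.0000739) = 60.80 · log₁₀(0.3464)
= 60.80 · (-0.4604) = -27.99 mV

-28 mV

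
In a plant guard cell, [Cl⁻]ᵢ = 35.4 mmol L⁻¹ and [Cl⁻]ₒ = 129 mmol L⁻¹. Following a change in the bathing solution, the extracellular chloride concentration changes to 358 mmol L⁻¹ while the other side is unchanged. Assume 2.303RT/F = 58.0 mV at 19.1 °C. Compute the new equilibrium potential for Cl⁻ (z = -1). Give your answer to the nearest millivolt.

After the shift: [Cl⁻]_out = 358, [Cl⁻]_in = 35.4 mmol L⁻¹.
E_new = (58.0/-1)·log₁₀(358/35.4) = -58.00 · (1.0049) = -58.28 mV

-58 mV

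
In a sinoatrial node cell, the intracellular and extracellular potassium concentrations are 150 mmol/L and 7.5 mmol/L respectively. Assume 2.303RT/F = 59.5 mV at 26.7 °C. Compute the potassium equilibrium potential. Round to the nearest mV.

-77 mV

E = (59.5/z) · log₁₀([K⁺]_out/[K⁺]_in) with z = +1.
= (59.5/1) · log₁₀(7.5/150) = 59.50 · log₁₀(0.05)
= 59.50 · (-1.3010) = -77.41 mV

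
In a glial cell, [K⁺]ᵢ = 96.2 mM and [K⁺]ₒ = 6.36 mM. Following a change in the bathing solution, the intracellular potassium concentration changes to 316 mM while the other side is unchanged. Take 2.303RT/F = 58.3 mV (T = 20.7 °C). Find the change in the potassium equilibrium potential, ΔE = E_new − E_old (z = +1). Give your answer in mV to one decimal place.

E_old = (58.3/1)·log₁₀(6.36/96.2) = -68.78 mV
E_new = (58.3/1)·log₁₀(6.36/316) = -98.89 mV
ΔE = -98.89 − (-68.78) = -30.11 mV

-30.1 mV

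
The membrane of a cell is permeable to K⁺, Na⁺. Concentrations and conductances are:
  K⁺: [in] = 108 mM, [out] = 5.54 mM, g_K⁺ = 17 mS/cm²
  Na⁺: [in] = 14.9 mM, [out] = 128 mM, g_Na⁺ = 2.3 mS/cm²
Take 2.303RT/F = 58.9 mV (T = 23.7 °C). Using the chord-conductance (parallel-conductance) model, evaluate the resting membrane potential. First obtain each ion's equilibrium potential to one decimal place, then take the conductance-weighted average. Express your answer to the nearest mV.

-60 mV

E_K⁺ = (58.9/1)·log₁₀(5.54/108) = -76.0 mV
E_Na⁺ = (58.9/1)·log₁₀(128/14.9) = 55.0 mV
Vm = (Σ gᵢEᵢ)/(Σ gᵢ) = (17·-76.0 + 2.3·55.0) / (17 + 2.3)
= -1165.50 / 19.3 = -60.39 mV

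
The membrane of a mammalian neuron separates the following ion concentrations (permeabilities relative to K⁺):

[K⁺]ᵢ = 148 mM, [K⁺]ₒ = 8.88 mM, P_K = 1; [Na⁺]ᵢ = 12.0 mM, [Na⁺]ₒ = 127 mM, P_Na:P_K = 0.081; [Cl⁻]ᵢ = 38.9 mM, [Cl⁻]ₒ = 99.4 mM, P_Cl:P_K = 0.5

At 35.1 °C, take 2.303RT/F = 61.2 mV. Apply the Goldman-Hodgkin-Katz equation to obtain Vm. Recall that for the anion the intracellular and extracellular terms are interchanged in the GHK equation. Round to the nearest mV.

Vm = 61.2 · log₁₀[(Σ P·[cation]ₒ + Σ P·[anion]ᵢ) / (Σ P·[cation]ᵢ + Σ P·[anion]ₒ)]
Numerator = 1×8.88 + 0.081×127 + 0.5×38.9 = 38.62
Denominator = 1×148 + 0.081×12.0 + 0.5×99.4 = 198.7
Vm = 61.2 · log₁₀(0.19438) = 61.2 × (-0.7114) = -43.54 mV

-44 mV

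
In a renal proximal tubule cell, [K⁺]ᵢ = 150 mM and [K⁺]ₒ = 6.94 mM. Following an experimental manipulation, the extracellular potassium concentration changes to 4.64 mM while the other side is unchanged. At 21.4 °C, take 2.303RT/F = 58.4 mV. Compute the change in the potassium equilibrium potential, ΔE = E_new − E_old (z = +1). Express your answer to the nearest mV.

E_old = (58.4/1)·log₁₀(6.94/150) = -77.95 mV
E_new = (58.4/1)·log₁₀(4.64/150) = -88.16 mV
ΔE = -88.16 − (-77.95) = -10.21 mV

-10 mV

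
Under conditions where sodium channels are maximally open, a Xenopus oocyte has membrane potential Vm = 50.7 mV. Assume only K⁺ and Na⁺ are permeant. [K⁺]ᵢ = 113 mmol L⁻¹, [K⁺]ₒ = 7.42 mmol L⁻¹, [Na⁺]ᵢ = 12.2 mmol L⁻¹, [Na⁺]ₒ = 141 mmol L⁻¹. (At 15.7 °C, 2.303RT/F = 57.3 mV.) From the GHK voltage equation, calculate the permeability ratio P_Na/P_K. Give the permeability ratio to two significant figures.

18

Let α = P_Na/P_K. GHK: Vm = 57.3·log₁₀[(Kₒ + α·Naₒ)/(Kᵢ + α·Naᵢ)].
10^(Vm/57.3) = 10^(50.7/57.3) = 7.6704
So 7.6704·(Kᵢ + α·Naᵢ) = Kₒ + α·Naₒ → α = (7.6704·113.0 − 7.42) / (141.0 − 7.6704·12.2)
α = (866.8 − 7.42) / (141.0 − 93.58) = 859.3/47.42 = 18.12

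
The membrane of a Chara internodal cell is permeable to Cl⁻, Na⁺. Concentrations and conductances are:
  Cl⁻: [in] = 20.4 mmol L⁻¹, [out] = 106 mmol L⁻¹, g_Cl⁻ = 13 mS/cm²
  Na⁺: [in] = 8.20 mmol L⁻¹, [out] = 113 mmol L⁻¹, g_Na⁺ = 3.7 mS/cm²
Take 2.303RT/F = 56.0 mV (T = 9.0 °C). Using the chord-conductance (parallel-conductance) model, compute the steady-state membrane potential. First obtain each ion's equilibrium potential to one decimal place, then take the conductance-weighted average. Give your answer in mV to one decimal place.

E_Cl⁻ = (56.0/-1)·log₁₀(106/20.4) = -40.1 mV
E_Na⁺ = (56.0/1)·log₁₀(113/8.20) = 63.8 mV
Vm = (Σ gᵢEᵢ)/(Σ gᵢ) = (13·-40.1 + 3.7·63.8) / (13 + 3.7)
= -285.24 / 16.7 = -17.08 mV

-17.1 mV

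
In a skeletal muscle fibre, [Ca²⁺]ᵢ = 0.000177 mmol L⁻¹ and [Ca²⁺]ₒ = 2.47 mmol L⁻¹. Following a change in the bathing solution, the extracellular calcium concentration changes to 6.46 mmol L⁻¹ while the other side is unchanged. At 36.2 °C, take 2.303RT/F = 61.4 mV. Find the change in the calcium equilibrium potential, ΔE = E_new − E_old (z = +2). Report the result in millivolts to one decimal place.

12.8 mV

E_old = (61.4/2)·log₁₀(2.47/0.000177) = 127.24 mV
E_new = (61.4/2)·log₁₀(6.46/0.000177) = 140.06 mV
ΔE = 140.06 − (127.24) = 12.82 mV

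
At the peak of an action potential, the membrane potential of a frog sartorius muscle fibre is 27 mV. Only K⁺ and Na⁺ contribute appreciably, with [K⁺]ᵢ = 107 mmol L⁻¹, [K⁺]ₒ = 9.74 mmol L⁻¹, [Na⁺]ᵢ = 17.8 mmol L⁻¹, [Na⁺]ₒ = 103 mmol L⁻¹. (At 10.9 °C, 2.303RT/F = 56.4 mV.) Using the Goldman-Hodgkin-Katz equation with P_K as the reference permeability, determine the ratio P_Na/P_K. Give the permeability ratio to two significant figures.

Let α = P_Na/P_K. GHK: Vm = 56.4·log₁₀[(Kₒ + α·Naₒ)/(Kᵢ + α·Naᵢ)].
10^(Vm/56.4) = 10^(27.0/56.4) = 3.0111
So 3.0111·(Kᵢ + α·Naᵢ) = Kₒ + α·Naₒ → α = (3.0111·107.0 − 9.74) / (103.0 − 3.0111·17.8)
α = (322.2 − 9.74) / (103.0 − 53.6) = 312.4/49.4 = 6.324

6.3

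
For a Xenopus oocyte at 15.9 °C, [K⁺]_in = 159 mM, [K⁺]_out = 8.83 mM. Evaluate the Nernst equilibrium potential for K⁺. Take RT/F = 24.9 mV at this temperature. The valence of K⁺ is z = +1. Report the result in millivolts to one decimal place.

-72.0 mV

E = (24.9/z) · ln([K⁺]_out/[K⁺]_in) with z = +1.
= (24.9/1) · ln(8.83/159) = 24.90 · ln(0.05553)
= 24.90 · (-2.8907) = -71.98 mV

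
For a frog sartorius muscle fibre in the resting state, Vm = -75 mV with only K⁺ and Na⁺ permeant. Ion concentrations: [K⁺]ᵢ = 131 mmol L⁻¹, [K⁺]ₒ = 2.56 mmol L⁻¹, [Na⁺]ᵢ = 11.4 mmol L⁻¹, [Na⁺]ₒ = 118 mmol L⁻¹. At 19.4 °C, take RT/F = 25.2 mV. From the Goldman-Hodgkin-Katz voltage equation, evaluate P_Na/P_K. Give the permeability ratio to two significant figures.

0.035

Let α = P_Na/P_K. GHK: Vm = 25.2·ln[(Kₒ + α·Naₒ)/(Kᵢ + α·Naᵢ)].
e^(Vm/25.2) = e^(-75.0/25.2) = 0.050987
So 0.050987·(Kᵢ + α·Naᵢ) = Kₒ + α·Naₒ → α = (0.050987·131.0 − 2.56) / (118.0 − 0.050987·11.4)
α = (6.679 − 2.56) / (118.0 − 0.5812) = 4.119/117.4 = 0.03508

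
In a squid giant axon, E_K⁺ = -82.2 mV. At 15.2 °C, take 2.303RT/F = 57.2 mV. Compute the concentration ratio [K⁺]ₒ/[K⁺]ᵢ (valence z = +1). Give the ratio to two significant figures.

0.037

log₁₀([out]/[in]) = E·z/(57.2) = -82.2 × 1 / 57.2 = -1.4371
[out]/[in] = 10^(-1.4371) = 0.03655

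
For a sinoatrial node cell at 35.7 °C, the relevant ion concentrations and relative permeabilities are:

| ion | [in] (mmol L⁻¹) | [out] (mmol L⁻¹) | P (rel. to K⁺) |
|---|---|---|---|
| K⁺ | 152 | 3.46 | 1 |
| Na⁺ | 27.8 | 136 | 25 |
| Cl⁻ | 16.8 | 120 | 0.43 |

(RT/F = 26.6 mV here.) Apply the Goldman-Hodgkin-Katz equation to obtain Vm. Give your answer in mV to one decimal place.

Vm = 26.6 · ln[(Σ P·[cation]ₒ + Σ P·[anion]ᵢ) / (Σ P·[cation]ᵢ + Σ P·[anion]ₒ)]
Numerator = 1×3.46 + 25×136 + 0.43×16.8 = 3411
Denominator = 1×152 + 25×27.8 + 0.43×120 = 898.6
Vm = 26.6 · ln(3.7956) = 26.6 × (1.3338) = 35.48 mV

35.5 mV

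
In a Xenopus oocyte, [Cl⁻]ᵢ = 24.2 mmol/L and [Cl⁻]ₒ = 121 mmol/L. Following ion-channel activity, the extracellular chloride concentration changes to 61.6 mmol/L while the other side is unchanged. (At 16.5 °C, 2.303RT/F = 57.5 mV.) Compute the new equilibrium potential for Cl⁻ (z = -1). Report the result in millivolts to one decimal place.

-23.3 mV

After the shift: [Cl⁻]_out = 61.6, [Cl⁻]_in = 24.2 mmol/L.
E_new = (57.5/-1)·log₁₀(61.6/24.2) = -57.50 · (0.4058) = -23.33 mV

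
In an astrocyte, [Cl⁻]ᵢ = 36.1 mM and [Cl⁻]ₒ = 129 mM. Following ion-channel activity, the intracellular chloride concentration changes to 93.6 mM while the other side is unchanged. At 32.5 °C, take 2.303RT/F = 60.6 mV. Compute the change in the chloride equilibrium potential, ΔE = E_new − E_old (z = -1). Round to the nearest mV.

E_old = (60.6/-1)·log₁₀(129/36.1) = -33.52 mV
E_new = (60.6/-1)·log₁₀(129/93.6) = -8.44 mV
ΔE = -8.44 − (-33.52) = 25.07 mV

25 mV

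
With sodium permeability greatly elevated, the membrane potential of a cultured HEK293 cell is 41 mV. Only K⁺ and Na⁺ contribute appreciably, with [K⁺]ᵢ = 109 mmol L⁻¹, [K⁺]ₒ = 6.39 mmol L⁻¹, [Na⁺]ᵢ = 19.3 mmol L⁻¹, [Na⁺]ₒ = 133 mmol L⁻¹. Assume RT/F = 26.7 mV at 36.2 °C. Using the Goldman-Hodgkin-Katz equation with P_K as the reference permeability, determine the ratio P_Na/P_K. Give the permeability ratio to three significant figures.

11.5

Let α = P_Na/P_K. GHK: Vm = 26.7·ln[(Kₒ + α·Naₒ)/(Kᵢ + α·Naᵢ)].
e^(Vm/26.7) = e^(41.0/26.7) = 4.644
So 4.644·(Kᵢ + α·Naᵢ) = Kₒ + α·Naₒ → α = (4.644·109.0 − 6.39) / (133.0 − 4.644·19.3)
α = (506.2 − 6.39) / (133.0 − 89.63) = 499.8/43.37 = 11.52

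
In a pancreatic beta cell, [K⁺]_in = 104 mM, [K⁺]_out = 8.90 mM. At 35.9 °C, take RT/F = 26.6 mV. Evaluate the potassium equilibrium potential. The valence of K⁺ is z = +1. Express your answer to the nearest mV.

E = (26.6/z) · ln([K⁺]_out/[K⁺]_in) with z = +1.
= (26.6/1) · ln(8.90/104) = 26.60 · ln(0.08558)
= 26.60 · (-2.4583) = -65.39 mV

-65 mV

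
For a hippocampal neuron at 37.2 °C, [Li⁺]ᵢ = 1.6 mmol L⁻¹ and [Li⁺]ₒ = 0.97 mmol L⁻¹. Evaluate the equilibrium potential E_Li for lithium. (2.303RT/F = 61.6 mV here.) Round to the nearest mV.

E = (61.6/z) · log₁₀([Li⁺]_out/[Li⁺]_in) with z = +1.
= (61.6/1) · log₁₀(0.97/1.6) = 61.60 · log₁₀(0.6062)
= 61.60 · (-0.2173) = -13.39 mV

-13 mV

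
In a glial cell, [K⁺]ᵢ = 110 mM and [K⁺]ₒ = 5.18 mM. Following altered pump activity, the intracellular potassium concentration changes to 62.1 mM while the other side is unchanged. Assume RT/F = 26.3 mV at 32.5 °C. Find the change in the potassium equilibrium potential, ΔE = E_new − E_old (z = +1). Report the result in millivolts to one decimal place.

E_old = (26.3/1)·ln(5.18/110) = -80.36 mV
E_new = (26.3/1)·ln(5.18/62.1) = -65.33 mV
ΔE = -65.33 − (-80.36) = 15.04 mV

15.0 mV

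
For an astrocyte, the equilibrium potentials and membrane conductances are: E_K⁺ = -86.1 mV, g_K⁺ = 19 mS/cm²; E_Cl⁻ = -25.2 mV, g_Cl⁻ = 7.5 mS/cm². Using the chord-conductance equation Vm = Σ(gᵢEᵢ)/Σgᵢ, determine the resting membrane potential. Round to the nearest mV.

-69 mV

Σ gᵢEᵢ = 19·(-86.1) + 7.5·(-25.2) = -1824.90
Σ gᵢ = 19 + 7.5 = 26.5
Vm = -1824.90 / 26.5 = -68.86 mV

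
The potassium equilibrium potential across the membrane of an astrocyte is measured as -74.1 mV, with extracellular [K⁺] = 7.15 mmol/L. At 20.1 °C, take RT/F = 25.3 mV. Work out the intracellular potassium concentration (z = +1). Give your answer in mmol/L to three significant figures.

Nernst: E = (25.3/1) · ln([out]/[in]), so ln([out]/[in]) = -74.1 × 1 / 25.3 = -2.9289.
[out]/[in] = e^(-2.9289) = 0.05346.
[in] = 7.15 / 0.05346 = 133.7 mmol/L.

134 mmol/L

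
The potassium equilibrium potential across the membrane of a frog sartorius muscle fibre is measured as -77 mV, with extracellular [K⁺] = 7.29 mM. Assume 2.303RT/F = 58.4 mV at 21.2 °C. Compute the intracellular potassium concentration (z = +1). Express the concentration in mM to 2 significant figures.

150 mM

Nernst: E = (58.4/1) · log₁₀([out]/[in]), so log₁₀([out]/[in]) = -77.0 × 1 / 58.4 = -1.3185.
[out]/[in] = 10^(-1.3185) = 0.04803.
[in] = 7.29 / 0.04803 = 151.8 mM.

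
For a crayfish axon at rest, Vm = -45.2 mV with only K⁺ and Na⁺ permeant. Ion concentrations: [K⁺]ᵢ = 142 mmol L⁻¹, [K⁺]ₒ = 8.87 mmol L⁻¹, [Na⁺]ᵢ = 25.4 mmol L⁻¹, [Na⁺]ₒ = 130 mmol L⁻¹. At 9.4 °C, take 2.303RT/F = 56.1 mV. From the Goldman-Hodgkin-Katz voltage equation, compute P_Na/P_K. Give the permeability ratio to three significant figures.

0.106

Let α = P_Na/P_K. GHK: Vm = 56.1·log₁₀[(Kₒ + α·Naₒ)/(Kᵢ + α·Naᵢ)].
10^(Vm/56.1) = 10^(-45.2/56.1) = 0.15642
So 0.15642·(Kᵢ + α·Naᵢ) = Kₒ + α·Naₒ → α = (0.15642·142.0 − 8.87) / (130.0 − 0.15642·25.4)
α = (22.21 − 8.87) / (130.0 − 3.973) = 13.34/126 = 0.1059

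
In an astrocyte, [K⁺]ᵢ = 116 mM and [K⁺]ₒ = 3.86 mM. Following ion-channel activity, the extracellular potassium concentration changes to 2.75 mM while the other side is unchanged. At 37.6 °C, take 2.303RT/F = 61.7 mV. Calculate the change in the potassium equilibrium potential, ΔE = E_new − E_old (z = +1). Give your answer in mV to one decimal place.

-9.1 mV

E_old = (61.7/1)·log₁₀(3.86/116) = -91.18 mV
E_new = (61.7/1)·log₁₀(2.75/116) = -100.27 mV
ΔE = -100.27 − (-91.18) = -9.09 mV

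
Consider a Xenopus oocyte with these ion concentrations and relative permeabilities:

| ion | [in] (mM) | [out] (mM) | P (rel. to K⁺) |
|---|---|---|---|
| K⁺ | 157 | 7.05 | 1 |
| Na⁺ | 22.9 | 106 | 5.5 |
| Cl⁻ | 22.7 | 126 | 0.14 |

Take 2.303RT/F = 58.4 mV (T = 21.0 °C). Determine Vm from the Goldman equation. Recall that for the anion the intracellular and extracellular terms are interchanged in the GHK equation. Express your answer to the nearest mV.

17 mV

Vm = 58.4 · log₁₀[(Σ P·[cation]ₒ + Σ P·[anion]ᵢ) / (Σ P·[cation]ᵢ + Σ P·[anion]ₒ)]
Numerator = 1×7.05 + 5.5×106 + 0.14×22.7 = 593.2
Denominator = 1×157 + 5.5×22.9 + 0.14×126 = 300.6
Vm = 58.4 · log₁₀(1.9735) = 58.4 × (0.2952) = 17.24 mV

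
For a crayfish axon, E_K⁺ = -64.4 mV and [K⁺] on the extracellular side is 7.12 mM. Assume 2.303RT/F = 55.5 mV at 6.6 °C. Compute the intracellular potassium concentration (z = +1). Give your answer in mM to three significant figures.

Nernst: E = (55.5/1) · log₁₀([out]/[in]), so log₁₀([out]/[in]) = -64.4 × 1 / 55.5 = -1.1604.
[out]/[in] = 10^(-1.1604) = 0.06913.
[in] = 7.12 / 0.06913 = 103 mM.

103 mM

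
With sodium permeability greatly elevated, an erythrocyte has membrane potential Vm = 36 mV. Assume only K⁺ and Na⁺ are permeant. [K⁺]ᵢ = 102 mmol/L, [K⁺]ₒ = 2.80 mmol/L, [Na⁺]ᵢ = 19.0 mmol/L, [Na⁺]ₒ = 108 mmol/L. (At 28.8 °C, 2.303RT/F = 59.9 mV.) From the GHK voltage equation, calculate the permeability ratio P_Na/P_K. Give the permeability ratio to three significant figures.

Let α = P_Na/P_K. GHK: Vm = 59.9·log₁₀[(Kₒ + α·Naₒ)/(Kᵢ + α·Naᵢ)].
10^(Vm/59.9) = 10^(36.0/59.9) = 3.9903
So 3.9903·(Kᵢ + α·Naᵢ) = Kₒ + α·Naₒ → α = (3.9903·102.0 − 2.8) / (108.0 − 3.9903·19.0)
α = (407 − 2.8) / (108.0 − 75.82) = 404.2/32.18 = 12.56

12.6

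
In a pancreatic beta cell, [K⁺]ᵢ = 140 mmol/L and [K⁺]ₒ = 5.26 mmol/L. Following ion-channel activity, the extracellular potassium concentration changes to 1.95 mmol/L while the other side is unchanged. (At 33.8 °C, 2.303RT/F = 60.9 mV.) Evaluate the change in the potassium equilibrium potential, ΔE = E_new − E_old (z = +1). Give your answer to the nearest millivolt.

-26 mV

E_old = (60.9/1)·log₁₀(5.26/140) = -86.79 mV
E_new = (60.9/1)·log₁₀(1.95/140) = -113.04 mV
ΔE = -113.04 − (-86.79) = -26.24 mV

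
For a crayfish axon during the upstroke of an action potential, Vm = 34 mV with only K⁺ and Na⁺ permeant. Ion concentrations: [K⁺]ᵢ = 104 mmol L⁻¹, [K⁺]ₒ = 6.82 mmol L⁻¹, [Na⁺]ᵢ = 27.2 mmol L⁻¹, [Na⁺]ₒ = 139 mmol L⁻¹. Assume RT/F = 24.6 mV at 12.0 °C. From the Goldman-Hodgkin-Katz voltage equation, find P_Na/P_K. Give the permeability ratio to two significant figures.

13

Let α = P_Na/P_K. GHK: Vm = 24.6·ln[(Kₒ + α·Naₒ)/(Kᵢ + α·Naᵢ)].
e^(Vm/24.6) = e^(34.0/24.6) = 3.9833
So 3.9833·(Kᵢ + α·Naᵢ) = Kₒ + α·Naₒ → α = (3.9833·104.0 − 6.82) / (139.0 − 3.9833·27.2)
α = (414.3 − 6.82) / (139.0 − 108.3) = 407.4/30.65 = 13.29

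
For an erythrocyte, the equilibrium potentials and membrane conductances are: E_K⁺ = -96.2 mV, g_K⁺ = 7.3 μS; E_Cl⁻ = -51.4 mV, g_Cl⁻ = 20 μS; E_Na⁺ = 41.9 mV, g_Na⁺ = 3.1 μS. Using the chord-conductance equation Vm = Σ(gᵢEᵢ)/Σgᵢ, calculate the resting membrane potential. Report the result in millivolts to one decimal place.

Σ gᵢEᵢ = 7.3·(-96.2) + 20·(-51.4) + 3.1·(41.9) = -1600.37
Σ gᵢ = 7.3 + 20 + 3.1 = 30.4
Vm = -1600.37 / 30.4 = -52.64 mV

-52.6 mV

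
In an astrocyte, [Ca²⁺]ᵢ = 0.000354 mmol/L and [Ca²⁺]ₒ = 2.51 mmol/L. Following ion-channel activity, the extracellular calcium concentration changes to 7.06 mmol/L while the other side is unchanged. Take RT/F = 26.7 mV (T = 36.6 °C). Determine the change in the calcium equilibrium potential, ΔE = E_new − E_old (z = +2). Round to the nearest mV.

14 mV

E_old = (26.7/2)·ln(2.51/0.000354) = 118.37 mV
E_new = (26.7/2)·ln(7.06/0.000354) = 132.17 mV
ΔE = 132.17 − (118.37) = 13.81 mV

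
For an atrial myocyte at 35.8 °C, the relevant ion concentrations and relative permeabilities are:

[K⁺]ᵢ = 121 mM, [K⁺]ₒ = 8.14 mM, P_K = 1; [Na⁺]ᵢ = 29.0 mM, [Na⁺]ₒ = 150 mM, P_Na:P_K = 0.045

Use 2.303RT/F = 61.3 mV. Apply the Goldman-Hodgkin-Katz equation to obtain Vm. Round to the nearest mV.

-56 mV

Vm = 61.3 · log₁₀[(Σ P·[cation]ₒ + Σ P·[anion]ᵢ) / (Σ P·[cation]ᵢ + Σ P·[anion]ₒ)]
Numerator = 1×8.14 + 0.045×150 = 14.89
Denominator = 1×121 + 0.045×29.0 = 122.3
Vm = 61.3 · log₁₀(0.12174) = 61.3 × (-0.9145) = -56.06 mV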